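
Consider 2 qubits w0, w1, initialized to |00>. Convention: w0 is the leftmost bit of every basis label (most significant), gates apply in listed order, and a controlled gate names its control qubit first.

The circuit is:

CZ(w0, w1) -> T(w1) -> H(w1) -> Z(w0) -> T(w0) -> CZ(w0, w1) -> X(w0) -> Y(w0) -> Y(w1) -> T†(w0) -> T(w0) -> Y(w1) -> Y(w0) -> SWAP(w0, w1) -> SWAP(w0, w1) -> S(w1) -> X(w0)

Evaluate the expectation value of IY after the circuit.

In the final state, IY has expectation 1.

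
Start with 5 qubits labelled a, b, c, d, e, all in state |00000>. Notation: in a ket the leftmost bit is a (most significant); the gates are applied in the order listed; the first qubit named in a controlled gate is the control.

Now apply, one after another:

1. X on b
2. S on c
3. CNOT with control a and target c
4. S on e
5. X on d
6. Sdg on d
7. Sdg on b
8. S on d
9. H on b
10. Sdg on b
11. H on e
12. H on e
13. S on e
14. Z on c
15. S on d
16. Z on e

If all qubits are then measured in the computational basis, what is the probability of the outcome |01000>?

A full measurement returns |01000> with probability 0.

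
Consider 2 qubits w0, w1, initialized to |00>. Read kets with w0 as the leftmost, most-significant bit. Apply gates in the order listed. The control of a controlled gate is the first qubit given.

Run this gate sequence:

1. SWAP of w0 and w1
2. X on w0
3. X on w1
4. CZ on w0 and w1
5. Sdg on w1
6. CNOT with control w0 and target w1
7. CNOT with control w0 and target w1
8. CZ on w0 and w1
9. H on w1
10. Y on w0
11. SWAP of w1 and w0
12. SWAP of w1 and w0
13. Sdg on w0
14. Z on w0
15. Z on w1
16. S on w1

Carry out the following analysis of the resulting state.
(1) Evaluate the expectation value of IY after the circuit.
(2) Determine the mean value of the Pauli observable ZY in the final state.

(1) The observable IY averages to 1. Key observation: gates 11-12 undo each other exactly, leaving only the rest of the circuit to track.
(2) In the final state, ZY has expectation 1.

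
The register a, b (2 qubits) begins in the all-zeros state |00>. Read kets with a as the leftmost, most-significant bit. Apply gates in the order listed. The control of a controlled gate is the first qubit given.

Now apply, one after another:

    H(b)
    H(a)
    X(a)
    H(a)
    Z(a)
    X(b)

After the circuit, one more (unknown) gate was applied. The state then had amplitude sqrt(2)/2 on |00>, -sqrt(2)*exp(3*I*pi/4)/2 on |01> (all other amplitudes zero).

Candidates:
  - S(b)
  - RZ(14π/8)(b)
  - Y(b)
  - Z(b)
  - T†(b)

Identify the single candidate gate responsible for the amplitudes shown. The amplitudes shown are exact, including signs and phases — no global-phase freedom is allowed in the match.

The unique candidate consistent with the amplitudes is T†(b). Key observation: steps 2-5 multiply out to the identity, so the circuit reduces to the remaining gates.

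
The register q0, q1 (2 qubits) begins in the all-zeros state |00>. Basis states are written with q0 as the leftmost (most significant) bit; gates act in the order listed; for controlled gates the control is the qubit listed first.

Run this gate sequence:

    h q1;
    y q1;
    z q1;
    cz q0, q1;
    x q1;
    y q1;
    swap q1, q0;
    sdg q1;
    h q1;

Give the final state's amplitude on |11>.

|11> carries amplitude 1/2 in the final state.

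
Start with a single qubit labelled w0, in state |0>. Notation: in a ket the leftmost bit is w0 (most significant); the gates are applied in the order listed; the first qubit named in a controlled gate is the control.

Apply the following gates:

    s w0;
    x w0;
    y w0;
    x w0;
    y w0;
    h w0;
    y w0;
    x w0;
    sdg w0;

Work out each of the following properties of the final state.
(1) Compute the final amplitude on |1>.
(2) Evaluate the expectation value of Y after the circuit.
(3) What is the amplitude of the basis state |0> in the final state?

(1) The amplitude on |1> is sqrt(2)/2.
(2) The observable Y averages to 1.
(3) The amplitude on |0> is -sqrt(2)*I/2.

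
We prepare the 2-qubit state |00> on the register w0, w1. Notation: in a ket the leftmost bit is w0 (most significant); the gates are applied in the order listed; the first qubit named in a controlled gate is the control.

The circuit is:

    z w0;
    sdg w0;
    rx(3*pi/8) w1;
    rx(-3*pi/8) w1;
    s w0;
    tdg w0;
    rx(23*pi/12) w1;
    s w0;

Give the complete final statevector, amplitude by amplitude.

The resulting statevector has amplitude -sqrt(3)*sqrt(sqrt(2)/4 + 1/2)*cos(3*pi/16)**2/2 - sqrt(3)*sqrt(sqrt(2)/4 + 1/2)*sin(3*pi/16)**2/2 - sqrt(1/2 - sqrt(2)/4)*cos(3*pi/16)**2/2 - sqrt(1/2 - sqrt(2)/4)*sin(3*pi/16)**2/2 on |00>, -I*sqrt(sqrt(2)/4 + 1/2)*cos(3*pi/16)**2/2 - I*sqrt(sqrt(2)/4 + 1/2)*sin(3*pi/16)**2/2 + sqrt(3)*I*sqrt(1/2 - sqrt(2)/4)*sin(3*pi/16)**2/2 + sqrt(3)*I*sqrt(1/2 - sqrt(2)/4)*cos(3*pi/16)**2/2 on |01>, 0 on |10>, 0 on |11>.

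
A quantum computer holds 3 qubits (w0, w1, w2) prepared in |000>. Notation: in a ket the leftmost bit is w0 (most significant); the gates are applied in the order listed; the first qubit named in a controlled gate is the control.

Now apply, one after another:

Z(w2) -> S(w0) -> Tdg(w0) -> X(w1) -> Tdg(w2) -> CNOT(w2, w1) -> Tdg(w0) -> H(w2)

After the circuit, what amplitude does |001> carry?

The final state's coefficient on |001> equals 0.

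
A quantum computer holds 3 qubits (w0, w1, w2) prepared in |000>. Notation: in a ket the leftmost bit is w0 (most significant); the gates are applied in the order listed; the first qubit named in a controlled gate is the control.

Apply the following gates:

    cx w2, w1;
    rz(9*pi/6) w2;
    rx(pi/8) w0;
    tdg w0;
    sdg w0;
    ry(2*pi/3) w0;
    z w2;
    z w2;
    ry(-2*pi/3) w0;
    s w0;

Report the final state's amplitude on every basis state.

After the circuit, the state carries amplitude -exp(I*pi/4)*cos(pi/16) on |000>, I*sin(pi/16) on |100>, and 0 on every other basis state. Key observation: steps 5-10 multiply out to the identity, so the circuit reduces to the remaining gates.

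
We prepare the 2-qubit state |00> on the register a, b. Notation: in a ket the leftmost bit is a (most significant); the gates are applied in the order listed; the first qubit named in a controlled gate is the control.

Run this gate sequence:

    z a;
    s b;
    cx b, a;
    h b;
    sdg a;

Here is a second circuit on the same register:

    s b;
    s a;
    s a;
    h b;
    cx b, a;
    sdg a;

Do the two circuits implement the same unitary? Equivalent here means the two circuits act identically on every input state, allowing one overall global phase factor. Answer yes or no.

No — the two circuits implement different unitaries, even allowing a global phase.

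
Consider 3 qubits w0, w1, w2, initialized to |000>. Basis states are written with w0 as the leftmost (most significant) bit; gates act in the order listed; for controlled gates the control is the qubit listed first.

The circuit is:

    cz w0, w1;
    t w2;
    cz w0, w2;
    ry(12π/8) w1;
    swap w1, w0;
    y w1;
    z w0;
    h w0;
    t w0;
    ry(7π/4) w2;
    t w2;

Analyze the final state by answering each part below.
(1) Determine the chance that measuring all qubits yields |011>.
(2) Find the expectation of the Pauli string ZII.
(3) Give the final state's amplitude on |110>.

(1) A full measurement returns |011> with probability 1/2 - sqrt(2)/4.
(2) The observable ZII averages to 1.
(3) |110> carries amplitude 0 in the final state.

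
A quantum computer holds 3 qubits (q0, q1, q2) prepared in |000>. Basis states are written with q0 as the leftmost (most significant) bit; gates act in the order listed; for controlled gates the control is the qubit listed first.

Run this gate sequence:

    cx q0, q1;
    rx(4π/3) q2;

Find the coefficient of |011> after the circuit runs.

The amplitude on |011> is 0.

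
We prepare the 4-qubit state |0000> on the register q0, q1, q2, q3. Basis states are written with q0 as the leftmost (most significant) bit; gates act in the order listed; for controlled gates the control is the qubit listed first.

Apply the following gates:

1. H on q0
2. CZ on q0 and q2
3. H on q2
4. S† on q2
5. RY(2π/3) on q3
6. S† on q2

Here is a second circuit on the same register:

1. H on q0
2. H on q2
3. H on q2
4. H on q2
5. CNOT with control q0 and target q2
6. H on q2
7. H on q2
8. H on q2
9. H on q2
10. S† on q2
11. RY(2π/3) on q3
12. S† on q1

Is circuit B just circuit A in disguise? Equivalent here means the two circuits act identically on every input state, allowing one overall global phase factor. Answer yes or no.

No, they are not equivalent — no single phase factor reconciles the two unitaries.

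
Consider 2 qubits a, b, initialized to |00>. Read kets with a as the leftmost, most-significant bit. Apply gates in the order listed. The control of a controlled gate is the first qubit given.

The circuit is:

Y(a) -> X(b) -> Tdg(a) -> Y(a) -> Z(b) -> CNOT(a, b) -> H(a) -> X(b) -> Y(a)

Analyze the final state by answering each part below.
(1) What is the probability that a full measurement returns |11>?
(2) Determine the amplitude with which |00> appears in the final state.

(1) A full measurement returns |11> with probability 0.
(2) The amplitude on |00> is sqrt(2)*exp(I*pi/4)/2.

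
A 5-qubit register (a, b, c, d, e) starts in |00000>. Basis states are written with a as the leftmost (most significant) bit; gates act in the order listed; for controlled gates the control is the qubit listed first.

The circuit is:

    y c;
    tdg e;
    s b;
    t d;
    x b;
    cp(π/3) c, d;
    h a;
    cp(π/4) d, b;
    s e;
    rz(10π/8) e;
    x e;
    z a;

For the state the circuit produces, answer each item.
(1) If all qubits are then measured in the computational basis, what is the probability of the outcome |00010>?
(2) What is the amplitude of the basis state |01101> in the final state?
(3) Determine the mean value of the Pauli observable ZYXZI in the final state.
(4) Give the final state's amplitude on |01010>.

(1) Outcome |00010> occurs with probability 0.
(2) |01101> carries amplitude -sqrt(2)*exp(7*I*pi/8)/2 in the final state.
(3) The observable ZYXZI averages to 0.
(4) The amplitude on |01010> is 0.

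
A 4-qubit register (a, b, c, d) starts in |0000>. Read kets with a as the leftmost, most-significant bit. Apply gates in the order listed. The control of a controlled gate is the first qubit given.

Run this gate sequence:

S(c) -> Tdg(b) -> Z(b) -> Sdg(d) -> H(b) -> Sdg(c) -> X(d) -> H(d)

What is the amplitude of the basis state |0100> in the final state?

The amplitude on |0100> is 1/2.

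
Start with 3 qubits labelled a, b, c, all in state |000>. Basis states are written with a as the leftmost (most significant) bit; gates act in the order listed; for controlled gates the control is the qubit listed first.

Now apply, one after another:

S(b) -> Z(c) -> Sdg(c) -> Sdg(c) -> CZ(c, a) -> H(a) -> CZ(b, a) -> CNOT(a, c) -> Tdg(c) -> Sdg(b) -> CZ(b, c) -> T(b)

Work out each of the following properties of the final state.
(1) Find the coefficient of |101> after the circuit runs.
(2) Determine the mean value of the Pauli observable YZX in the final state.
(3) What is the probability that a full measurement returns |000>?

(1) |101> carries amplitude -sqrt(2)*exp(3*I*pi/4)/2 in the final state.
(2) The expectation value of YZX is -sqrt(2)/2.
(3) The probability of measuring |000> is 1/2.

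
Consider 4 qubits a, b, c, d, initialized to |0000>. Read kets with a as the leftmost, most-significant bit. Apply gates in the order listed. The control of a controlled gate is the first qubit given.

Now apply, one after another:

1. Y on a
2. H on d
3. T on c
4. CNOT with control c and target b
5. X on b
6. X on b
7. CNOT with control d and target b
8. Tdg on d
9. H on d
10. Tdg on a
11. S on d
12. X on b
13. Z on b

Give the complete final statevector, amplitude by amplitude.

The resulting statevector has amplitude 1/2 on |1000>, -I/2 on |1001>, -exp(I*pi/4)/2 on |1100>, -exp(3*I*pi/4)/2 on |1101>, and 0 on every other basis state.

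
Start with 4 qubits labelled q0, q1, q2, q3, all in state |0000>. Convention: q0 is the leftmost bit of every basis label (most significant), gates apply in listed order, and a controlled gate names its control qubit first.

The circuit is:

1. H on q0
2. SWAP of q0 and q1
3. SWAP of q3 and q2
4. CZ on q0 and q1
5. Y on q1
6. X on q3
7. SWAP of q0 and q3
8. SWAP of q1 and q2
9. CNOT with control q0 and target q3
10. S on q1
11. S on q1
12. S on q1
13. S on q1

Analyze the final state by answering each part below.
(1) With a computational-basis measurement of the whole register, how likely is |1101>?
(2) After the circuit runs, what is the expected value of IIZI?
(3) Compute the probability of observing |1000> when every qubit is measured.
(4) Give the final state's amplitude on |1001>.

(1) A full measurement returns |1101> with probability 0. Key observation: steps 10-13 multiply out to the identity, so the circuit reduces to the remaining gates.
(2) The observable IIZI averages to 0.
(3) Outcome |1000> occurs with probability 0.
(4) |1001> carries amplitude -sqrt(2)*I/2 in the final state.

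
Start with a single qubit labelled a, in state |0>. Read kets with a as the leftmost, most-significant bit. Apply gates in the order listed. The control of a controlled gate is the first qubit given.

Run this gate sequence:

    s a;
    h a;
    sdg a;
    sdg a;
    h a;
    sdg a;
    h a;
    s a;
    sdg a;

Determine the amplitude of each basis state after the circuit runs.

After the circuit, the state carries amplitude -sqrt(2)*I/2 on |0>, sqrt(2)*I/2 on |1>.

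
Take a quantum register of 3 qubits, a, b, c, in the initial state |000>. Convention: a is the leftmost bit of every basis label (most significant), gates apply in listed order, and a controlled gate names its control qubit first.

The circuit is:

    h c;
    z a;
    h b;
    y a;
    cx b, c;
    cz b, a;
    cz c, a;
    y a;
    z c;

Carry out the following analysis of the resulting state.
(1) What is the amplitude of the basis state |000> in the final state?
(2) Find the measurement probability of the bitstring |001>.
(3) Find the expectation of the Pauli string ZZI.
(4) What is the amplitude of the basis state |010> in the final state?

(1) The amplitude on |000> is 1/2.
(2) The probability of measuring |001> is 1/4.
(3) The expectation value of ZZI is 0.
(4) The final state's coefficient on |010> equals -1/2.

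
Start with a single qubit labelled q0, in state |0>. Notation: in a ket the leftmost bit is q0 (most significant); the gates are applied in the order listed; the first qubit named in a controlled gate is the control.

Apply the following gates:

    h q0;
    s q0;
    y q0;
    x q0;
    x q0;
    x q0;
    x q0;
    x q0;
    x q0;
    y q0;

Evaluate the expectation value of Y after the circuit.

The observable Y averages to 1. Key observation: the block from step 4 through step 9 cancels to the identity and can be dropped.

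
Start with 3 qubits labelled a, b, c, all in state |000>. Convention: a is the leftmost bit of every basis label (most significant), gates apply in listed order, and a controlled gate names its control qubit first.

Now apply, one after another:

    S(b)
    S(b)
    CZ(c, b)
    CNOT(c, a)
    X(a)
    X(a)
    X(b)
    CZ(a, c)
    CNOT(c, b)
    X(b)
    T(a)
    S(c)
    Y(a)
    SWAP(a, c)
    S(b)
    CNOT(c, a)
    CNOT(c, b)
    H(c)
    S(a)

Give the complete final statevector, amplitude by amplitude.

After the circuit, the state carries amplitude -sqrt(2)/2 on |110>, sqrt(2)/2 on |111>, and 0 on every other basis state.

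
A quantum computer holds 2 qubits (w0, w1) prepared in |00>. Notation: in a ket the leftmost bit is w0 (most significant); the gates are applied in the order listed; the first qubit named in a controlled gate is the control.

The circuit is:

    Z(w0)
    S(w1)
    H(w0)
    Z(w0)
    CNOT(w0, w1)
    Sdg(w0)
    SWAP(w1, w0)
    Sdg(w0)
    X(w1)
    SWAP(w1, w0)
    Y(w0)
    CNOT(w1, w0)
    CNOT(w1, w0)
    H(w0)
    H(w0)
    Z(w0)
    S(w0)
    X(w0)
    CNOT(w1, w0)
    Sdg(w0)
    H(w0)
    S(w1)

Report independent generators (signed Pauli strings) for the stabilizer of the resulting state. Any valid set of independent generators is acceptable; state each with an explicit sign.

The stabilizer group can be generated by -XI, -IX, among other valid generating sets.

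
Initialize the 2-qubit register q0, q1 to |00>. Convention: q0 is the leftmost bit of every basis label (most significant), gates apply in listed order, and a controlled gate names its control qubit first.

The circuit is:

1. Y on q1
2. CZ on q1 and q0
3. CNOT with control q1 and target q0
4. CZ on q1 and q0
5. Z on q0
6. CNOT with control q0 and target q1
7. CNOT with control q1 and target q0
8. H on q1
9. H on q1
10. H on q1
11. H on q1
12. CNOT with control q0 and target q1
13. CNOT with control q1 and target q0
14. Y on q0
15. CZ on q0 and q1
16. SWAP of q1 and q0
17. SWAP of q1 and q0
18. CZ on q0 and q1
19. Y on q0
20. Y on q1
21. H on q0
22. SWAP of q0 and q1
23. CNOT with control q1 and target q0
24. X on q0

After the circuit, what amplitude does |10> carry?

The final state's coefficient on |10> equals sqrt(2)/2.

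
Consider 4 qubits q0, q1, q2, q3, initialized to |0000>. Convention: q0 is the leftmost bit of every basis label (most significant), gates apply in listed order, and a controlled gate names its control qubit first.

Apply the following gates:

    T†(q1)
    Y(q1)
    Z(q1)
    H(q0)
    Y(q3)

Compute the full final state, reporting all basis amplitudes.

After the circuit, the state carries amplitude sqrt(2)/2 on |0101>, sqrt(2)/2 on |1101>, and 0 on every other basis state.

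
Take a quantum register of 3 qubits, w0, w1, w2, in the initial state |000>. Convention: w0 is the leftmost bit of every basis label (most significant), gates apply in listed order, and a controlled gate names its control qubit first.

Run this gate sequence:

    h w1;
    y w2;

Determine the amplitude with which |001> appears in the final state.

|001> carries amplitude sqrt(2)*I/2 in the final state.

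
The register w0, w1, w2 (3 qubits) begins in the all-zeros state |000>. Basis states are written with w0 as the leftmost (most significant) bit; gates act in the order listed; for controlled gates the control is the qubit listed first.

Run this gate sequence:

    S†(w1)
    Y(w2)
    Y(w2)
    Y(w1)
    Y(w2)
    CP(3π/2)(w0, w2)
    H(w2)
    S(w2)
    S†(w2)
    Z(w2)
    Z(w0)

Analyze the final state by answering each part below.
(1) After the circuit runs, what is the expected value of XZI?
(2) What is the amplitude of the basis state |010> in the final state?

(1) The expectation value of XZI is 0. Key observation: the block from step 8 through step 9 cancels to the identity and can be dropped.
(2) The final state's coefficient on |010> equals -sqrt(2)/2.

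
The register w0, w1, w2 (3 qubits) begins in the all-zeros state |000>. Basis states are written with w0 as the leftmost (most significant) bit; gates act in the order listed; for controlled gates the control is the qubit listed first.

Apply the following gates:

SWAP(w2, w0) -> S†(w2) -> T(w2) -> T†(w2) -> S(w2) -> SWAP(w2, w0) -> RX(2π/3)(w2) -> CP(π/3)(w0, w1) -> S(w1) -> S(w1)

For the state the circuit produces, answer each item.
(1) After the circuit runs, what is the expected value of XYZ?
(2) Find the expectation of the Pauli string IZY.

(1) In the final state, XYZ has expectation 0. Key observation: steps 1-6 multiply out to the identity, so the circuit reduces to the remaining gates.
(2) In the final state, IZY has expectation -sqrt(3)/2.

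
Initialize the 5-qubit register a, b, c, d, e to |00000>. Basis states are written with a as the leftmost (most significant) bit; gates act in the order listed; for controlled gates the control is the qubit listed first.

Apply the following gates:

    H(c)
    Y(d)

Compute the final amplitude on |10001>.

The amplitude on |10001> is 0.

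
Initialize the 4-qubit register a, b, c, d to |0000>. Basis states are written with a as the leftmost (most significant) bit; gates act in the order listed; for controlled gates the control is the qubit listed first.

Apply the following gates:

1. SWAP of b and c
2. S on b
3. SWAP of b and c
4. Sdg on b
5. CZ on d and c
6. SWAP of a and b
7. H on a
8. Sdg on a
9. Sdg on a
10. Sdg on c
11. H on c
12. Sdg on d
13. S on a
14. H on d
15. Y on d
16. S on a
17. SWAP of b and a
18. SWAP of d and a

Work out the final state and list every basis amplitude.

The final amplitudes are -sqrt(2)*I/4 on |0000>, 0 on |0001>, -sqrt(2)*I/4 on |0010>, 0 on |0011>, -sqrt(2)*I/4 on |0100>, 0 on |0101>, -sqrt(2)*I/4 on |0110>, 0 on |0111>, sqrt(2)*I/4 on |1000>, 0 on |1001>, sqrt(2)*I/4 on |1010>, 0 on |1011>, sqrt(2)*I/4 on |1100>, 0 on |1101>, sqrt(2)*I/4 on |1110>, 0 on |1111>.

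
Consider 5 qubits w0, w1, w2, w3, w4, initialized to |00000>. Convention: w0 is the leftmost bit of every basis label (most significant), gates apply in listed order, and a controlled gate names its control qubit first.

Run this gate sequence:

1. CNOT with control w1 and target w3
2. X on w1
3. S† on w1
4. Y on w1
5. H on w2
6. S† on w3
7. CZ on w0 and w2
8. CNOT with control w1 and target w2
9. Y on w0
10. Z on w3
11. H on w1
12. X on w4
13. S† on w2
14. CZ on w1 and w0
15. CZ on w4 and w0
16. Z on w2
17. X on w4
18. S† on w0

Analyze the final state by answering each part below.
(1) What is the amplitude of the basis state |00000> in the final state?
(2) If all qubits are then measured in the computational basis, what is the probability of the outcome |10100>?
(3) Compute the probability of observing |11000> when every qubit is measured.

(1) The amplitude on |00000> is 0.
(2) Outcome |10100> occurs with probability 1/4.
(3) A full measurement returns |11000> with probability 1/4.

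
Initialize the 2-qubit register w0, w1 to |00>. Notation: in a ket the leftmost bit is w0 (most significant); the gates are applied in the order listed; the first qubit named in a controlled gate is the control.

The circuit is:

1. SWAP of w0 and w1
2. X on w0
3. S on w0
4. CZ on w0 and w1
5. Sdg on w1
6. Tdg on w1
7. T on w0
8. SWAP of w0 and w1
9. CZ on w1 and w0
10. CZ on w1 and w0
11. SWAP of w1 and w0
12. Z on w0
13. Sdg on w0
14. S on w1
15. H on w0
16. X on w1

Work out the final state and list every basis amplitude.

The final amplitudes are 0 on |00>, -sqrt(2)*exp(I*pi/4)/2 on |01>, 0 on |10>, sqrt(2)*exp(I*pi/4)/2 on |11>.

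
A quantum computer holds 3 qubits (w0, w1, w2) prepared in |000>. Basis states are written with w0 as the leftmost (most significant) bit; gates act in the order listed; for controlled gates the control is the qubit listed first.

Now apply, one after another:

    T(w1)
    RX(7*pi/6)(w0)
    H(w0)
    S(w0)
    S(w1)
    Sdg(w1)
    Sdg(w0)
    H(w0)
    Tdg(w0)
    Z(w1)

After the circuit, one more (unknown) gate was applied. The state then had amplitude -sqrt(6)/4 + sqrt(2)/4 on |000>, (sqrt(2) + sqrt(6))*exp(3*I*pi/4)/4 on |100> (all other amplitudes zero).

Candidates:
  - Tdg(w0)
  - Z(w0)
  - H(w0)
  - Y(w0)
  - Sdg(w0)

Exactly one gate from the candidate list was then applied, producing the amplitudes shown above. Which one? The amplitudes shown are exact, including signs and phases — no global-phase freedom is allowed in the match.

The applied gate was Sdg(w0).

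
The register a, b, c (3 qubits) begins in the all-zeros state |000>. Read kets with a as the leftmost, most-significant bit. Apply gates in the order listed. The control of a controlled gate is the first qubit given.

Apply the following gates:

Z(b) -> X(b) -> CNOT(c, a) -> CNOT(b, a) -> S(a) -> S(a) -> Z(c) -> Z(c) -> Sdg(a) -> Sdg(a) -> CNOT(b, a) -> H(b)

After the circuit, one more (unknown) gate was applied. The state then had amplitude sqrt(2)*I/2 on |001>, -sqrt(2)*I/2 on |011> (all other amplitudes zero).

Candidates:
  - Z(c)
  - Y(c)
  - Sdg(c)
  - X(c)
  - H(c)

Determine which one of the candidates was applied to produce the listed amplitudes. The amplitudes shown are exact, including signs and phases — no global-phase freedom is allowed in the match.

The applied gate was Y(c).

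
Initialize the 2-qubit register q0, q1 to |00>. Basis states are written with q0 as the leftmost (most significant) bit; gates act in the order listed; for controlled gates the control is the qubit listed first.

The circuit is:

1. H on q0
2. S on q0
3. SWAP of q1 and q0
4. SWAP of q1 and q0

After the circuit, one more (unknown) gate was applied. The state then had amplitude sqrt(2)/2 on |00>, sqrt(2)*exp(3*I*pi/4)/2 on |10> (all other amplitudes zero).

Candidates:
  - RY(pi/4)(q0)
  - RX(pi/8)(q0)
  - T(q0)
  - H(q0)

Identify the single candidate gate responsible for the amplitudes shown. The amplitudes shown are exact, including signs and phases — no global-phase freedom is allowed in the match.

It was T(q0) that produced the state shown. Key observation: steps 3-4 multiply out to the identity, so the circuit reduces to the remaining gates.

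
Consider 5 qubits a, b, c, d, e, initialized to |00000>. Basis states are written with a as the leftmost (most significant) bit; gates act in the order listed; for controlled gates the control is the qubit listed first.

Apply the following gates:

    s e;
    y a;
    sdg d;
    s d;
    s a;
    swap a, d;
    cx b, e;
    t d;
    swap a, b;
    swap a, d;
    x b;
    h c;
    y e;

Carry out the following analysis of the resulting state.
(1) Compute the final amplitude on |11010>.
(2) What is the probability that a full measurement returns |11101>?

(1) |11010> carries amplitude 0 in the final state.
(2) The probability of measuring |11101> is 1/2.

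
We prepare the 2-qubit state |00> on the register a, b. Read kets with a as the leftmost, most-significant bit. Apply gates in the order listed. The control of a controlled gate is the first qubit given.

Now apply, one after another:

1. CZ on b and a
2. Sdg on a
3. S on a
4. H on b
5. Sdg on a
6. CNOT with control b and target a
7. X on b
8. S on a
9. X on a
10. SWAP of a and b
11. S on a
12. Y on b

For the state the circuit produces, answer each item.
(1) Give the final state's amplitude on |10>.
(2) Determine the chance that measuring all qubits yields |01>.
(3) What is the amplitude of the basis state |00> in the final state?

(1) The final state's coefficient on |10> equals sqrt(2)/2.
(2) A full measurement returns |01> with probability 1/2.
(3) The amplitude on |00> is 0.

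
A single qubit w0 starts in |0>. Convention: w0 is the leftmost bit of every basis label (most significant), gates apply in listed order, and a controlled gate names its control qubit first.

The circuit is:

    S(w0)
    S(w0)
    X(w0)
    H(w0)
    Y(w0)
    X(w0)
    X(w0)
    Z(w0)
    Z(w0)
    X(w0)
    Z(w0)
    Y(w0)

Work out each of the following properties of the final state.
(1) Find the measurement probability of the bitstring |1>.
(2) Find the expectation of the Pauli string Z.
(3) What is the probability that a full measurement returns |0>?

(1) A full measurement returns |1> with probability 1/2.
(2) The observable Z averages to 0.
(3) A full measurement returns |0> with probability 1/2.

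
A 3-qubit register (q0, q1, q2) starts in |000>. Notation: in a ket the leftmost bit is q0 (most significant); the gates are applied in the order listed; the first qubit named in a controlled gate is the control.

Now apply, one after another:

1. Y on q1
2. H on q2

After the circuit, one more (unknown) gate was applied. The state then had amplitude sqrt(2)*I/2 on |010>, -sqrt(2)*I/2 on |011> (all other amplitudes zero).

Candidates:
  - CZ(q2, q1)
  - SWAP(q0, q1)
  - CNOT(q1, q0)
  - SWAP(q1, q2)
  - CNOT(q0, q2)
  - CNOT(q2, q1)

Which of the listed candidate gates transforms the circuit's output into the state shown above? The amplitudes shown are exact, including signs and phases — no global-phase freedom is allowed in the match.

The applied gate was CZ(q2, q1).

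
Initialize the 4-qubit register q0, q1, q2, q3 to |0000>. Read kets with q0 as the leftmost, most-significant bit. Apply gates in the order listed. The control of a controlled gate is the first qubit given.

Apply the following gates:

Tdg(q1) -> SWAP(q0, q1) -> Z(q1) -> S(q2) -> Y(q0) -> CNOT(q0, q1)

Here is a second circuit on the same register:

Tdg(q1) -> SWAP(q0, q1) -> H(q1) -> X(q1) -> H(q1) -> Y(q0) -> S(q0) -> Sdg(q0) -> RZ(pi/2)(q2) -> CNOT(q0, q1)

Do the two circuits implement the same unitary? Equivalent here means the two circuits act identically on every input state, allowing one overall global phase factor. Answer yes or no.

Yes: on every input state the two circuits agree up to one overall phase factor.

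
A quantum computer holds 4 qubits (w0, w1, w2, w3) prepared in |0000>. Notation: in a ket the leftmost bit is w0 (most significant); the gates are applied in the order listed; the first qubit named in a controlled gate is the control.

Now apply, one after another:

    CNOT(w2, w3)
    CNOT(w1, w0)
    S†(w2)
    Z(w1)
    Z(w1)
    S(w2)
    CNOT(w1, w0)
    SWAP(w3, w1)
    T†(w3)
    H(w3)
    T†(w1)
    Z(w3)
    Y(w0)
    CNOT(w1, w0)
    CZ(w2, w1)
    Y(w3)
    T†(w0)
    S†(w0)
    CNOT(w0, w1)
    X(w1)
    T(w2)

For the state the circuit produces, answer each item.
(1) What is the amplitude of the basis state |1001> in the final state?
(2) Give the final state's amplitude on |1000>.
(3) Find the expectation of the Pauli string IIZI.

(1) |1001> carries amplitude sqrt(2)*exp(I*pi/4)/2 in the final state. Key observation: the block from step 2 through step 7 cancels to the identity and can be dropped.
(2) The final state's coefficient on |1000> equals sqrt(2)*exp(I*pi/4)/2.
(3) The expectation value of IIZI is 1.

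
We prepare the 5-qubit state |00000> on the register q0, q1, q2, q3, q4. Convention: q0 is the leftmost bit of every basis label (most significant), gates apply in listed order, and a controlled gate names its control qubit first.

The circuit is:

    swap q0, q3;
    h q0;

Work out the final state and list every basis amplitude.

The resulting statevector has amplitude sqrt(2)/2 on |00000>, sqrt(2)/2 on |10000>, and 0 on every other basis state.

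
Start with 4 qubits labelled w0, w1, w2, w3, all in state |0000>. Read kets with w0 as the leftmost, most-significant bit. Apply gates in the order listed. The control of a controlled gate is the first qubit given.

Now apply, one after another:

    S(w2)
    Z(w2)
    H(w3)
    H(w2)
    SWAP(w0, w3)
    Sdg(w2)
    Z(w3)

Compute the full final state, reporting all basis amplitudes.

The resulting statevector has amplitude 1/2 on |0000>, -I/2 on |0010>, 1/2 on |1000>, -I/2 on |1010>, and 0 on every other basis state.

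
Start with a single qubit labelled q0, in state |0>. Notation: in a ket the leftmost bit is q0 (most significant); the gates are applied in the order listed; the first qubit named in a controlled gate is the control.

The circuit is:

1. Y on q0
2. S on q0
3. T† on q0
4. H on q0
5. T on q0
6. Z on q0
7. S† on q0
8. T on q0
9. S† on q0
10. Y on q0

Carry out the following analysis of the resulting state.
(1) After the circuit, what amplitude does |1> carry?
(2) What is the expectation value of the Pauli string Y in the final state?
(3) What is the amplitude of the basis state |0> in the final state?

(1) The final state's coefficient on |1> equals -sqrt(2)*exp(I*pi/4)/2.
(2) The expectation value of Y is -1.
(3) |0> carries amplitude -sqrt(2)*exp(3*I*pi/4)/2 in the final state.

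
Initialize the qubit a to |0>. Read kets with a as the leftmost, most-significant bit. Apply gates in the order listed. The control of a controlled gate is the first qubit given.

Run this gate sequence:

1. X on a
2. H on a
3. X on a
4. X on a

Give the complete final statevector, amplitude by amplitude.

The resulting statevector has amplitude sqrt(2)/2 on |0>, -sqrt(2)/2 on |1>. Key observation: steps 3-4 multiply out to the identity, so the circuit reduces to the remaining gates.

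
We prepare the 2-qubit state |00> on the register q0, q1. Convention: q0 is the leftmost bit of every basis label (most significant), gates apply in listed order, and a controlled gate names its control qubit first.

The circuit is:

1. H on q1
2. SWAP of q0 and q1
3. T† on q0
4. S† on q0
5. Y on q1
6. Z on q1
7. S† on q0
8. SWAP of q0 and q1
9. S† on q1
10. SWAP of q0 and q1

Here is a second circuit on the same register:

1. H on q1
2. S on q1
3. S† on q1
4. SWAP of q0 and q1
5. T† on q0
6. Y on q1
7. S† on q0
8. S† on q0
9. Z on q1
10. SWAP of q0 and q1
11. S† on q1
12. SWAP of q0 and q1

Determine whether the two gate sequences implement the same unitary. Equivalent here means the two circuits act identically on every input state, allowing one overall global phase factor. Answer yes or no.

Yes, they are equivalent — the unitaries differ by at most a global phase.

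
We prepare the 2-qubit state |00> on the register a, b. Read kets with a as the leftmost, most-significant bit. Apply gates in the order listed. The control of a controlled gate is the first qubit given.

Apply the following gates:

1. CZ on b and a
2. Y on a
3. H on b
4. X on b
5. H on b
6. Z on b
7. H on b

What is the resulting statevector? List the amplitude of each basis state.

The final amplitudes are 0 on |00>, 0 on |01>, sqrt(2)*I/2 on |10>, sqrt(2)*I/2 on |11>. Key observation: the block from step 3 through step 6 cancels to the identity and can be dropped.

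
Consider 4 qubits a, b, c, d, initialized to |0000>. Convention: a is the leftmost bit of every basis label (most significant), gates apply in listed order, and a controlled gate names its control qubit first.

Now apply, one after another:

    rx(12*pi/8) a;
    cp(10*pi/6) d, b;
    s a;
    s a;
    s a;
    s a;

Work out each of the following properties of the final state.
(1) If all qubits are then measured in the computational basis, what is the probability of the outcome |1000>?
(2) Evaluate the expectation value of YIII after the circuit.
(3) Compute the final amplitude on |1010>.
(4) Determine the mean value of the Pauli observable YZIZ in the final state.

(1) A full measurement returns |1000> with probability 1/2. Key observation: steps 3-6 multiply out to the identity, so the circuit reduces to the remaining gates.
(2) The observable YIII averages to 1.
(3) |1010> carries amplitude 0 in the final state.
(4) The observable YZIZ averages to 1.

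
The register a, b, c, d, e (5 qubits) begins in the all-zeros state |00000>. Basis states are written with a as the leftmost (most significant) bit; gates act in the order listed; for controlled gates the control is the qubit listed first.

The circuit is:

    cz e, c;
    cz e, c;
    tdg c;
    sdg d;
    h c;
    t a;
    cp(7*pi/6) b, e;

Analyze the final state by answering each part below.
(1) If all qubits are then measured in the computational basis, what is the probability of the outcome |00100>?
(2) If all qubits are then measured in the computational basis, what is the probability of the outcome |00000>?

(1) A full measurement returns |00100> with probability 1/2.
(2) The probability of measuring |00000> is 1/2.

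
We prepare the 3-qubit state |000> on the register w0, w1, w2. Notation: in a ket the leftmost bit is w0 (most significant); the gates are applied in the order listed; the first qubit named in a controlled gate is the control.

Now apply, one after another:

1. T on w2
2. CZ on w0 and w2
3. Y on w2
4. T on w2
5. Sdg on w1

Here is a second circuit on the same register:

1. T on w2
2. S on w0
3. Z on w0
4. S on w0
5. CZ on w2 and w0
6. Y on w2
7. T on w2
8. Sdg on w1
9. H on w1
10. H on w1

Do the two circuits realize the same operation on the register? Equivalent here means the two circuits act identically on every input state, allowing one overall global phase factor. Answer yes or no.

Yes: on every input state the two circuits agree up to one overall phase factor.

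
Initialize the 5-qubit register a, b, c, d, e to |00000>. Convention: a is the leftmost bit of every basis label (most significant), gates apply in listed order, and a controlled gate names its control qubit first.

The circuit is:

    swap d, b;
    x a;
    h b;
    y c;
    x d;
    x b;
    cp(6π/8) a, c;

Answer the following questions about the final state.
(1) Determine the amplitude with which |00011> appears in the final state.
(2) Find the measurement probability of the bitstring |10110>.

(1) The final state's coefficient on |00011> equals 0.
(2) Outcome |10110> occurs with probability 1/2.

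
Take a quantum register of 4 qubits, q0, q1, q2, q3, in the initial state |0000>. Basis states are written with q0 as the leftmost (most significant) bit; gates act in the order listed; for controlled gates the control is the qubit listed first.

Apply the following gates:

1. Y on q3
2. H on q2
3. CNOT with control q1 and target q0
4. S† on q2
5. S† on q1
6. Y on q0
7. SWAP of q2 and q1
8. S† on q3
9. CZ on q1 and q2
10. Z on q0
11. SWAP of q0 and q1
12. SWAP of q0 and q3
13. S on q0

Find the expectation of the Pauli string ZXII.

In the final state, ZXII has expectation 0.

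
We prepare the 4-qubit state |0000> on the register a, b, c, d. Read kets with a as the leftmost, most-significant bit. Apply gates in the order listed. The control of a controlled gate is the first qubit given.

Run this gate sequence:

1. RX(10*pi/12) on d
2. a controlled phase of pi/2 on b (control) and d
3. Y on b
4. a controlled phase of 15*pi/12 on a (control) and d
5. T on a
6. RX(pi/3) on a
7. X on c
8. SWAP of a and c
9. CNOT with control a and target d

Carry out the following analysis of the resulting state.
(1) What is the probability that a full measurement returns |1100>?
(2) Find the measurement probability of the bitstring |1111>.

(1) A full measurement returns |1100> with probability 3*sqrt(3)/16 + 3/8.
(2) A full measurement returns |1111> with probability 1/8 - sqrt(3)/16.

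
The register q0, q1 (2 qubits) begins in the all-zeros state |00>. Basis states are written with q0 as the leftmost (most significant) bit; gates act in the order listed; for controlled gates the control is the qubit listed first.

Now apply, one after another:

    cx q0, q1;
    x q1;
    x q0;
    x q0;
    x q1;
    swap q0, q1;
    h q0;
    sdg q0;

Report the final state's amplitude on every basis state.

After the circuit, the state carries amplitude sqrt(2)/2 on |00>, 0 on |01>, -sqrt(2)*I/2 on |10>, 0 on |11>. Key observation: the block from step 2 through step 5 cancels to the identity and can be dropped.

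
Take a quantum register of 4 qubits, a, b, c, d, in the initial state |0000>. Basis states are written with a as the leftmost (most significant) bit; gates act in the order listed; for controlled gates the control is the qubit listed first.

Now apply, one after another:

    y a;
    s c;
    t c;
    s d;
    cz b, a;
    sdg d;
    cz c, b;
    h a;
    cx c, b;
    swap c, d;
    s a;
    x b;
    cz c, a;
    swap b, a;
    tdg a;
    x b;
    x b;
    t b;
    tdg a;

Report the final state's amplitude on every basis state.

The final amplitudes are sqrt(2)/2 on |1000>, -sqrt(2)*exp(3*I*pi/4)/2 on |1100>, and 0 on every other basis state.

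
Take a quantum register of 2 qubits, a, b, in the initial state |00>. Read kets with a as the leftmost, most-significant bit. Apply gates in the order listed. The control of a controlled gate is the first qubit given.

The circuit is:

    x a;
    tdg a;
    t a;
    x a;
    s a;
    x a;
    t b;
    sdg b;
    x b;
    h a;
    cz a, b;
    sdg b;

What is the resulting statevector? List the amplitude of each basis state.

The resulting statevector has amplitude 0 on |00>, -sqrt(2)*I/2 on |01>, 0 on |10>, -sqrt(2)*I/2 on |11>. Key observation: the block from step 1 through step 4 cancels to the identity and can be dropped.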